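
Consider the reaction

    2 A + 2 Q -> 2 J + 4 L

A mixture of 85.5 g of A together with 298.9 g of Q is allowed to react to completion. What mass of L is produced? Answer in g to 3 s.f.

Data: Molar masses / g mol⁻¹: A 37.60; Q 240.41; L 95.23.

237 g

n(A) = 85.50 / 37.60 = 2.274 mol
n(Q) = 298.9 / 240.41 = 1.243 mol
n/ν → A: 1.137, Q: 0.6215; Q is limiting.
n(L) = (4/2) × 1.243 = 2.486 mol
mass = 2.486 × 95.23 = 236.7 g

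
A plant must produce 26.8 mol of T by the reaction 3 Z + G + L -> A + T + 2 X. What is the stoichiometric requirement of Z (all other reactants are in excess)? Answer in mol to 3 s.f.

n(T) = 26.80 mol
n(Z) = (3/1) × 26.80 = 80.40 mol

80.4 mol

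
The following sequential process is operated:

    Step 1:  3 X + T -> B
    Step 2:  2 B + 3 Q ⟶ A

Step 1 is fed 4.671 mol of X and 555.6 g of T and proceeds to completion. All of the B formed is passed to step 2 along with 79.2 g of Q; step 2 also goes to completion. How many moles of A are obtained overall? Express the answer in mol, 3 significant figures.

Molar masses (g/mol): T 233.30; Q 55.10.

Step 1:
n(X) = 4.671 mol
n(T) = 555.6 / 233.30 = 2.381 mol
n/ν for X = 4.671/3 = 1.557
n/ν for T = 2.381/1 = 2.381
Smallest n/ν is X → limiting reagent.
n(B) produced = (1/3) × 4.671 = 1.557 mol
Step 2:
n(B) available = 1.557 mol
n(Q) = 79.20 / 55.10 = 1.437 mol
n/ν for B = 1.557/2 = 0.7785
n/ν for Q = 1.437/3 = 0.4790
Smallest n/ν is Q → limiting reagent.
n(A) = (1/3) × 1.437 = 0.4790 mol

0.479 mol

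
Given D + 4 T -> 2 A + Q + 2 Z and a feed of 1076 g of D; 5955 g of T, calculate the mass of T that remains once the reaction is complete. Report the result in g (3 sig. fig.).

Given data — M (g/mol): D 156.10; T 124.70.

n(D) = 1076 / 156.10 = 6.893 mol
n(T) = 5955 / 124.70 = 47.75 mol
n/ν → D: 6.893, T: 11.94; D is limiting.
T consumed = (4/1) × 6.893 = 27.57 mol
T remaining = 47.75 − 27.57 = 20.18 mol
mass = 20.18 × 124.70 = 2516 g

2520 g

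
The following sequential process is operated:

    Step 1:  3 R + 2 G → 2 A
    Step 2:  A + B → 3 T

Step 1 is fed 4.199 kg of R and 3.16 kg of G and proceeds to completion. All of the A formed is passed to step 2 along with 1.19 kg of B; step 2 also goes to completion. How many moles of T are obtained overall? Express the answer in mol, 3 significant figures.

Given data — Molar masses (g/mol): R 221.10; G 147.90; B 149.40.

Step 1:
n(R) = 4.199×1000 / 221.10 = 18.99 mol
n(G) = 3.160×1000 / 147.90 = 21.37 mol
n/ν → R: 6.330, G: 10.69; R is limiting.
n(A) produced = (2/3) × 18.99 = 12.66 mol
Step 2:
n(A) available = 12.66 mol
n(B) = 1.190×1000 / 149.40 = 7.965 mol
n/ν → A: 12.66, B: 7.965; B is limiting.
n(T) = (3/1) × 7.965 = 23.90 mol

23.9 mol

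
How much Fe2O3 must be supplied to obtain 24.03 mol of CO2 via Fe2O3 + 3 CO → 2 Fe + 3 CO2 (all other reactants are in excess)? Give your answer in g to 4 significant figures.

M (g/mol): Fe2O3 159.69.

1279 g

n(CO2) = 24.03 mol
n(Fe2O3) = (1/3) × 24.03 = 8.010 mol
mass = 8.010 × 159.69 = 1279 g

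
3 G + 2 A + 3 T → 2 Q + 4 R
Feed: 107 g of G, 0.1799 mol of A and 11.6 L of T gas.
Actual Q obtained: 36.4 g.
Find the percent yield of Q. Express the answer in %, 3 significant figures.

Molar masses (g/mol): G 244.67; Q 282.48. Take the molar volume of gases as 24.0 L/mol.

n(G) = 107.0 / 244.67 = 0.4373 mol
n(A) = 0.1799 mol
n(T) = 11.60 / 24.0 = 0.4833 mol
n/ν → G: 0.1458, A: 0.08995, T: 0.1611; A is limiting.
theoretical n(Q) = (2/2) × 0.1799 = 0.1799 mol → 50.82 g
% yield = 36.4 / 50.82 × 100 = 71.63 %

71.6 %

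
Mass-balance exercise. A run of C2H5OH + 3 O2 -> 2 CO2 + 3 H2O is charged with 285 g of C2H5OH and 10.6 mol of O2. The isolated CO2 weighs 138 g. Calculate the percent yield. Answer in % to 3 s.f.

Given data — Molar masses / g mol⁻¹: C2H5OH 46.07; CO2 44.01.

n(C2H5OH) = 285.0 / 46.07 = 6.186 mol
n(O2) = 10.60 mol
n/ν → C2H5OH: 6.186, O2: 3.533; O2 is limiting.
theoretical n(CO2) = (2/3) × 10.60 = 7.067 mol → 311.0 g
% yield = 138 / 311.0 × 100 = 44.37 %

44.4 %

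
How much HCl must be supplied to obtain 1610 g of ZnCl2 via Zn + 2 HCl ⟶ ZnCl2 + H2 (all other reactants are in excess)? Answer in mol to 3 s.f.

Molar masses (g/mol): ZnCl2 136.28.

n(ZnCl2) = 1610 / 136.28 = 11.81 mol
n(HCl) = (2/1) × 11.81 = 23.62 mol

23.6 mol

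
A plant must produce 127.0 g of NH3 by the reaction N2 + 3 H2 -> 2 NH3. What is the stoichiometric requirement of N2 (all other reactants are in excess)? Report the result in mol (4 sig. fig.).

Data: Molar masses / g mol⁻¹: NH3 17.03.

n(NH3) = 127.0 / 17.03 = 7.457 mol
n(N2) = (1/2) × 7.457 = 3.729 mol

3.729 mol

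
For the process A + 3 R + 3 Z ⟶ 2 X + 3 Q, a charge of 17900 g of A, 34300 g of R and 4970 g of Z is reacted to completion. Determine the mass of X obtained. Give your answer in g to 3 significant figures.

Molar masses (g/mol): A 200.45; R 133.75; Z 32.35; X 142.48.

14600 g

n(A) = 17900 / 200.45 = 89.30 mol
n(R) = 34300 / 133.75 = 256.4 mol
n(Z) = 4970 / 32.35 = 153.6 mol
n/ν for A = 89.30/1 = 89.30
n/ν for R = 256.4/3 = 85.47
n/ν for Z = 153.6/3 = 51.20
Smallest n/ν is Z → limiting reagent.
n(X) = (2/3) × 153.6 = 102.4 mol
mass = 102.4 × 142.48 = 14590 g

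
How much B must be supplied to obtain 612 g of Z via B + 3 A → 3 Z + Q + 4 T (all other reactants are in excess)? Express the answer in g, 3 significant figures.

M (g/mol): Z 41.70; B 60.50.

296 g

n(Z) = 612 / 41.70 = 14.68 mol
n(B) = (1/3) × 14.68 = 4.893 mol
mass = 4.893 × 60.50 = 296.0 g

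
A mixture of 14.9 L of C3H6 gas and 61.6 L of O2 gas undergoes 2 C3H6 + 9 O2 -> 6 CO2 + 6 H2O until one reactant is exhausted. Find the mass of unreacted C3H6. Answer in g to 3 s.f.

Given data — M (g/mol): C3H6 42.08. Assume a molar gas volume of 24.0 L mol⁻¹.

n(C3H6) = 14.90 / 24.0 = 0.6208 mol
n(O2) = 61.60 / 24.0 = 2.567 mol
n/ν → C3H6: 0.3104, O2: 0.2852; O2 is limiting.
C3H6 consumed = (2/9) × 2.567 = 0.5704 mol
C3H6 remaining = 0.6208 − 0.5704 = 0.05040 mol
mass = 0.05040 × 42.08 = 2.121 g

2.12 g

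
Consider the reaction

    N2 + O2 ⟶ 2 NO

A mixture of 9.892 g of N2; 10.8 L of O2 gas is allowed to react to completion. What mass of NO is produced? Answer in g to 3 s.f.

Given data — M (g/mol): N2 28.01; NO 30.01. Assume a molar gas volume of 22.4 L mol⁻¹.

21.2 g

n(N2) = 9.892 / 28.01 = 0.3532 mol
n(O2) = 10.80 / 22.4 = 0.4821 mol
n/ν for N2 = 0.3532/1 = 0.3532
n/ν for O2 = 0.4821/1 = 0.4821
Smallest n/ν is N2 → limiting reagent.
n(NO) = (2/1) × 0.3532 = 0.7064 mol
mass = 0.7064 × 30.01 = 21.20 g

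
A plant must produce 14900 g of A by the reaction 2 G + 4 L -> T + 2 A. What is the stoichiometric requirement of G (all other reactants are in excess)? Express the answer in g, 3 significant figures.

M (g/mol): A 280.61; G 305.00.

16200 g

n(A) = 14900 / 280.61 = 53.10 mol
n(G) = (2/2) × 53.10 = 53.10 mol
mass = 53.10 × 305.00 = 16200 g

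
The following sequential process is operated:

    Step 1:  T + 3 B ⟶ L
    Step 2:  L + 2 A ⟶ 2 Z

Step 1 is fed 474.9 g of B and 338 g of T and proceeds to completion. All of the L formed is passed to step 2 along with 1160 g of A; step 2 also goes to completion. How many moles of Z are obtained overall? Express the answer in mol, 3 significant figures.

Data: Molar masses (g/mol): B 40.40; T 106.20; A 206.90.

5.61 mol

Step 1:
n(B) = 474.9 / 40.40 = 11.75 mol
n(T) = 338.0 / 106.20 = 3.183 mol
n/ν for B = 11.75/3 = 3.917
n/ν for T = 3.183/1 = 3.183
Smallest n/ν is T → limiting reagent.
n(L) produced = (1/1) × 3.183 = 3.183 mol
Step 2:
n(L) available = 3.183 mol
n(A) = 1160 / 206.90 = 5.607 mol
n/ν for L = 3.183/1 = 3.183
n/ν for A = 5.607/2 = 2.804
Smallest n/ν is A → limiting reagent.
n(Z) = (2/2) × 5.607 = 5.607 mol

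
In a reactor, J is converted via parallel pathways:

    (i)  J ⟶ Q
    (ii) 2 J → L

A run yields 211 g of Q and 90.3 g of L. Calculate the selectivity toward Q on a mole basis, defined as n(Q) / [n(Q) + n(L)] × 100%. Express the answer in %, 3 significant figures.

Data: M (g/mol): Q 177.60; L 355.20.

82.4 %

n(Q) = 211 / 177.60 = 1.188 mol
n(L) = 90.3 / 355.20 = 0.2542 mol
selectivity = 1.188/(1.188+0.2542) × 100 = 82.37 %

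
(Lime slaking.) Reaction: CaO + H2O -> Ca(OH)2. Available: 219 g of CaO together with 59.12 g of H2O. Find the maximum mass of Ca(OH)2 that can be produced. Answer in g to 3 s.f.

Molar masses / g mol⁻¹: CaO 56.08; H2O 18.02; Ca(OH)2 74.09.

243 g

n(CaO) = 219.0 / 56.08 = 3.905 mol
n(H2O) = 59.12 / 18.02 = 3.281 mol
n/ν → CaO: 3.905, H2O: 3.281; H2O is limiting.
n(Ca(OH)2) = (1/1) × 3.281 = 3.281 mol
mass = 3.281 × 74.09 = 243.1 g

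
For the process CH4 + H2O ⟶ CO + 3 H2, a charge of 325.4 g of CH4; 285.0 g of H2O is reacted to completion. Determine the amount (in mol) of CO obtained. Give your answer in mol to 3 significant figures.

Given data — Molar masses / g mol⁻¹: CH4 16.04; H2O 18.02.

n(CH4) = 325.4 / 16.04 = 20.29 mol
n(H2O) = 285.0 / 18.02 = 15.82 mol
n/ν for CH4 = 20.29/1 = 20.29
n/ν for H2O = 15.82/1 = 15.82
Smallest n/ν is H2O → limiting reagent.
n(CO) = (1/1) × 15.82 = 15.82 mol

15.8 mol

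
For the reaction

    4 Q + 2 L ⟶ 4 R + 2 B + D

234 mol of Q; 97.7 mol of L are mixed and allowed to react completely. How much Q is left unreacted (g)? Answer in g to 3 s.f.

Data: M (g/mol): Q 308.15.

11900 g

n(Q) = 234.0 mol
n(L) = 97.70 mol
n/ν → Q: 58.50, L: 48.85; L is limiting.
Q consumed = (4/2) × 97.70 = 195.4 mol
Q remaining = 234.0 − 195.4 = 38.60 mol
mass = 38.60 × 308.15 = 11890 g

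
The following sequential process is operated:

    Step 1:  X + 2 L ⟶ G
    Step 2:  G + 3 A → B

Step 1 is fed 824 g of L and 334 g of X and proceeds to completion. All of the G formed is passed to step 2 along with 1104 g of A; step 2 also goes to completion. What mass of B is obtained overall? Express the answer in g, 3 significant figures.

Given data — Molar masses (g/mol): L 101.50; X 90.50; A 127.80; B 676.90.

Step 1:
n(L) = 824.0 / 101.50 = 8.118 mol
n(X) = 334.0 / 90.50 = 3.691 mol
n/ν for L = 8.118/2 = 4.059
n/ν for X = 3.691/1 = 3.691
Smallest n/ν is X → limiting reagent.
n(G) produced = (1/1) × 3.691 = 3.691 mol
Step 2:
n(G) available = 3.691 mol
n(A) = 1104 / 127.80 = 8.638 mol
n/ν for G = 3.691/1 = 3.691
n/ν for A = 8.638/3 = 2.879
Smallest n/ν is A → limiting reagent.
n(B) = (1/3) × 8.638 = 2.879 mol
mass = 2.879 × 676.90 = 1949 g

1950 g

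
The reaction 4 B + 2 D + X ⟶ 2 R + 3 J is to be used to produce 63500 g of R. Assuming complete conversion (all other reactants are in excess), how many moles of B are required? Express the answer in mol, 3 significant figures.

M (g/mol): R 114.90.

n(R) = 63500 / 114.90 = 552.7 mol
n(B) = (4/2) × 552.7 = 1105 mol

1110 mol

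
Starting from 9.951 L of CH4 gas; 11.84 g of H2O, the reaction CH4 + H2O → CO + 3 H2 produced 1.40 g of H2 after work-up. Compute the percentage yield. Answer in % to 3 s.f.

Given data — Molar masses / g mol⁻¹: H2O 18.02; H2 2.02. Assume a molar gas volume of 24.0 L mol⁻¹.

55.7 %

n(CH4) = 9.951 / 24.0 = 0.4146 mol
n(H2O) = 11.84 / 18.02 = 0.6570 mol
n/ν → CH4: 0.4146, H2O: 0.6570; CH4 is limiting.
theoretical n(H2) = (3/1) × 0.4146 = 1.244 mol → 2.513 g
% yield = 1.40 / 2.513 × 100 = 55.71 %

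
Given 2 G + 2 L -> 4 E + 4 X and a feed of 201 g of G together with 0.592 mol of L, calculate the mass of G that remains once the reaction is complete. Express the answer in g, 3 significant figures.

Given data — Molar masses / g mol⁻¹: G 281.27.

34.5 g

n(G) = 201.0 / 281.27 = 0.7146 mol
n(L) = 0.5920 mol
n/ν for G = 0.7146/2 = 0.3573
n/ν for L = 0.5920/2 = 0.2960
Smallest n/ν is L → limiting reagent.
G consumed = (2/2) × 0.5920 = 0.5920 mol
G remaining = 0.7146 − 0.5920 = 0.1226 mol
mass = 0.1226 × 281.27 = 34.48 g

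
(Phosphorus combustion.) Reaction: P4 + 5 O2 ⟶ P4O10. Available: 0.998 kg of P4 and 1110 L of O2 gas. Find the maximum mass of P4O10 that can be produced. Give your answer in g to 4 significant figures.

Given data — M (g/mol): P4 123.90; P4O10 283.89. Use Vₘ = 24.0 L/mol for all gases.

2287 g

n(P4) = 0.9980×1000 / 123.90 = 8.055 mol
n(O2) = 1110 / 24.0 = 46.25 mol
n/ν for P4 = 8.055/1 = 8.055
n/ν for O2 = 46.25/5 = 9.250
Smallest n/ν is P4 → limiting reagent.
n(P4O10) = (1/1) × 8.055 = 8.055 mol
mass = 8.055 × 283.89 = 2287 g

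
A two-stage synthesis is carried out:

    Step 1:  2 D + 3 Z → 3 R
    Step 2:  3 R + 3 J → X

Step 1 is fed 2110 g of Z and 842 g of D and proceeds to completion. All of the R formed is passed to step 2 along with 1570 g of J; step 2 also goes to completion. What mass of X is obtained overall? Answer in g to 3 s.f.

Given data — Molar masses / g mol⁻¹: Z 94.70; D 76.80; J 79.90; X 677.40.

Step 1:
n(Z) = 2110 / 94.70 = 22.28 mol
n(D) = 842.0 / 76.80 = 10.96 mol
n/ν → Z: 7.427, D: 5.480; D is limiting.
n(R) produced = (3/2) × 10.96 = 16.44 mol
Step 2:
n(R) available = 16.44 mol
n(J) = 1570 / 79.90 = 19.65 mol
n/ν → R: 5.480, J: 6.550; R is limiting.
n(X) = (1/3) × 16.44 = 5.480 mol
mass = 5.480 × 677.40 = 3712 g

3710 g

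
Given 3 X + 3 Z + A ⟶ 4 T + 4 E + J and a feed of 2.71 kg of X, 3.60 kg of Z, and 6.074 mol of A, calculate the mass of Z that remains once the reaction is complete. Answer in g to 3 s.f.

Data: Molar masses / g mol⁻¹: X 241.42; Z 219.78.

1130 g

n(X) = 2.710×1000 / 241.42 = 11.23 mol
n(Z) = 3.600×1000 / 219.78 = 16.38 mol
n(A) = 6.074 mol
n/ν → X: 3.743, Z: 5.460, A: 6.074; X is limiting.
Z consumed = (3/3) × 11.23 = 11.23 mol
Z remaining = 16.38 − 11.23 = 5.150 mol
mass = 5.150 × 219.78 = 1132 g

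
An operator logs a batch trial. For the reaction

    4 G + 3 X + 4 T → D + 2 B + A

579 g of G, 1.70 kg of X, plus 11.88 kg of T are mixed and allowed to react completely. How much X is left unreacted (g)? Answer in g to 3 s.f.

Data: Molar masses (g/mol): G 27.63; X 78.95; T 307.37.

459 g

n(G) = 579.0 / 27.63 = 20.96 mol
n(X) = 1.700×1000 / 78.95 = 21.53 mol
n(T) = 11.88×1000 / 307.37 = 38.65 mol
n/ν for G = 20.96/4 = 5.240
n/ν for X = 21.53/3 = 7.177
n/ν for T = 38.65/4 = 9.663
Smallest n/ν is G → limiting reagent.
X consumed = (3/4) × 20.96 = 15.72 mol
X remaining = 21.53 − 15.72 = 5.810 mol
mass = 5.810 × 78.95 = 458.7 g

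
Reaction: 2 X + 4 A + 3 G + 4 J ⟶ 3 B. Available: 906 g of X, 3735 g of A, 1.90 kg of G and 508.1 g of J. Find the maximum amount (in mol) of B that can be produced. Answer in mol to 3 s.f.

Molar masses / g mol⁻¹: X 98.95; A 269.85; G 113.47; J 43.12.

n(X) = 906.0 / 98.95 = 9.156 mol
n(A) = 3735 / 269.85 = 13.84 mol
n(G) = 1.900×1000 / 113.47 = 16.74 mol
n(J) = 508.1 / 43.12 = 11.78 mol
n/ν for X = 9.156/2 = 4.578
n/ν for A = 13.84/4 = 3.460
n/ν for G = 16.74/3 = 5.580
n/ν for J = 11.78/4 = 2.945
Smallest n/ν is J → limiting reagent.
n(B) = (3/4) × 11.78 = 8.835 mol

8.84 mol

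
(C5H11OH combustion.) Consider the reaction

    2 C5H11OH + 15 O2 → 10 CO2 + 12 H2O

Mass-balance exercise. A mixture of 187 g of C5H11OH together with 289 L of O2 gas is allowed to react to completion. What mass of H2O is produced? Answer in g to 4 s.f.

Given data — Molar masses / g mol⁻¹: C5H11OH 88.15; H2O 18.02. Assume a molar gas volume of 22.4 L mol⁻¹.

186.0 g

n(C5H11OH) = 187.0 / 88.15 = 2.121 mol
n(O2) = 289.0 / 22.4 = 12.90 mol
n/ν for C5H11OH = 2.121/2 = 1.061
n/ν for O2 = 12.90/15 = 0.8600
Smallest n/ν is O2 → limiting reagent.
n(H2O) = (12/15) × 12.90 = 10.32 mol
mass = 10.32 × 18.02 = 186.0 g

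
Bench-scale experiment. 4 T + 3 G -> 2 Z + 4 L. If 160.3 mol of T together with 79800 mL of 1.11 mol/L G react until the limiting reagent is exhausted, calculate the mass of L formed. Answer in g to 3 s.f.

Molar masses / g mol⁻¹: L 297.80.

n(T) = 160.3 mol
n(G) = 1.11 × 79800/1000 = 88.58 mol
n/ν for T = 160.3/4 = 40.08
n/ν for G = 88.58/3 = 29.53
Smallest n/ν is G → limiting reagent.
n(L) = (4/3) × 88.58 = 118.1 mol
mass = 118.1 × 297.80 = 35170 g

35200 g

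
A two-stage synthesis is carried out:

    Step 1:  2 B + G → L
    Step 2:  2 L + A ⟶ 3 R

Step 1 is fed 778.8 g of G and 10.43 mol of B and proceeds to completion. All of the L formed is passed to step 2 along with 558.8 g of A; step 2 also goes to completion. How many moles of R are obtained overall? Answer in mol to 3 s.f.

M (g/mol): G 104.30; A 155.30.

Step 1:
n(G) = 778.8 / 104.30 = 7.467 mol
n(B) = 10.43 mol
n/ν for G = 7.467/1 = 7.467
n/ν for B = 10.43/2 = 5.215
Smallest n/ν is B → limiting reagent.
n(L) produced = (1/2) × 10.43 = 5.215 mol
Step 2:
n(L) available = 5.215 mol
n(A) = 558.8 / 155.30 = 3.598 mol
n/ν for L = 5.215/2 = 2.608
n/ν for A = 3.598/1 = 3.598
Smallest n/ν is L → limiting reagent.
n(R) = (3/2) × 5.215 = 7.823 mol

7.82 mol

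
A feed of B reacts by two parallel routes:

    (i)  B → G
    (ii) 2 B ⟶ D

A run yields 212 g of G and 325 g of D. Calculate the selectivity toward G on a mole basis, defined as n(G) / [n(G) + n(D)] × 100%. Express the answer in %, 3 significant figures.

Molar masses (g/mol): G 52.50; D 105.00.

n(G) = 212 / 52.50 = 4.038 mol
n(D) = 325 / 105.00 = 3.095 mol
selectivity = 4.038/(4.038+3.095) × 100 = 56.61 %

56.6 %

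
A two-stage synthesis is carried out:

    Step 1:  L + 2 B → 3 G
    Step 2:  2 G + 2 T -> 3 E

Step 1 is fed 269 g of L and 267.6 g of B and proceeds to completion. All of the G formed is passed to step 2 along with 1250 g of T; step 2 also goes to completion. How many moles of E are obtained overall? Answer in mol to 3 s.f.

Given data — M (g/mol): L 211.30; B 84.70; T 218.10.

5.73 mol

Step 1:
n(L) = 269.0 / 211.30 = 1.273 mol
n(B) = 267.6 / 84.70 = 3.159 mol
n/ν for L = 1.273/1 = 1.273
n/ν for B = 3.159/2 = 1.580
Smallest n/ν is L → limiting reagent.
n(G) produced = (3/1) × 1.273 = 3.819 mol
Step 2:
n(G) available = 3.819 mol
n(T) = 1250 / 218.10 = 5.731 mol
n/ν for G = 3.819/2 = 1.910
n/ν for T = 5.731/2 = 2.866
Smallest n/ν is G → limiting reagent.
n(E) = (3/2) × 3.819 = 5.729 mol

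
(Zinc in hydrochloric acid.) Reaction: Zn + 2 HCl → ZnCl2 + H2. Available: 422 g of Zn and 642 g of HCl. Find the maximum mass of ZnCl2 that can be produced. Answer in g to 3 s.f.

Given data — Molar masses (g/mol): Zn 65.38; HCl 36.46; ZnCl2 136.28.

n(Zn) = 422.0 / 65.38 = 6.455 mol
n(HCl) = 642.0 / 36.46 = 17.61 mol
n/ν for Zn = 6.455/1 = 6.455
n/ν for HCl = 17.61/2 = 8.805
Smallest n/ν is Zn → limiting reagent.
n(ZnCl2) = (1/1) × 6.455 = 6.455 mol
mass = 6.455 × 136.28 = 879.7 g

880 g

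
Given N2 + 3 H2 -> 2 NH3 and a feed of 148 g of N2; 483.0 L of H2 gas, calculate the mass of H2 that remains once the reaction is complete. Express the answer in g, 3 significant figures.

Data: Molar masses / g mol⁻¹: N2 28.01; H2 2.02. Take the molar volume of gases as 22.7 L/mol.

11.0 g

n(N2) = 148.0 / 28.01 = 5.284 mol
n(H2) = 483.0 / 22.7 = 21.28 mol
n/ν for N2 = 5.284/1 = 5.284
n/ν for H2 = 21.28/3 = 7.093
Smallest n/ν is N2 → limiting reagent.
H2 consumed = (3/1) × 5.284 = 15.85 mol
H2 remaining = 21.28 − 15.85 = 5.430 mol
mass = 5.430 × 2.02 = 10.97 g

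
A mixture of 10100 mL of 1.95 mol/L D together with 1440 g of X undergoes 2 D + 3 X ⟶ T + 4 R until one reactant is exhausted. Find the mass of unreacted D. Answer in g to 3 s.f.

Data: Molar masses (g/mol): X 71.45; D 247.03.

1550 g

n(D) = 1.95 × 10100/1000 = 19.70 mol
n(X) = 1440 / 71.45 = 20.15 mol
n/ν for D = 19.70/2 = 9.850
n/ν for X = 20.15/3 = 6.717
Smallest n/ν is X → limiting reagent.
D consumed = (2/3) × 20.15 = 13.43 mol
D remaining = 19.70 − 13.43 = 6.270 mol
mass = 6.270 × 247.03 = 1549 g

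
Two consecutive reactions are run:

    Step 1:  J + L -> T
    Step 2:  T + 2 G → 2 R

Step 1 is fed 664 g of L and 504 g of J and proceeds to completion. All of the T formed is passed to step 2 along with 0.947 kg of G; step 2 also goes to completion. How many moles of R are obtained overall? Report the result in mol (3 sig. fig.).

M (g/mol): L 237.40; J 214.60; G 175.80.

4.70 mol

Step 1:
n(L) = 664.0 / 237.40 = 2.797 mol
n(J) = 504.0 / 214.60 = 2.349 mol
n/ν → L: 2.797, J: 2.349; J is limiting.
n(T) produced = (1/1) × 2.349 = 2.349 mol
Step 2:
n(T) available = 2.349 mol
n(G) = 0.9470×1000 / 175.80 = 5.387 mol
n/ν → T: 2.349, G: 2.694; T is limiting.
n(R) = (2/1) × 2.349 = 4.698 mol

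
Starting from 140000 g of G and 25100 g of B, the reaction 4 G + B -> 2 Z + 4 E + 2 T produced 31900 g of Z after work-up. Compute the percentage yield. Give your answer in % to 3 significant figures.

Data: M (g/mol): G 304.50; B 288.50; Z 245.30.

74.7 %

n(G) = 140000 / 304.50 = 459.8 mol
n(B) = 25100 / 288.50 = 87.00 mol
n/ν → G: 115.0, B: 87.00; B is limiting.
theoretical n(Z) = (2/1) × 87.00 = 174.0 mol → 42680 g
% yield = 31900 / 42680 × 100 = 74.74 %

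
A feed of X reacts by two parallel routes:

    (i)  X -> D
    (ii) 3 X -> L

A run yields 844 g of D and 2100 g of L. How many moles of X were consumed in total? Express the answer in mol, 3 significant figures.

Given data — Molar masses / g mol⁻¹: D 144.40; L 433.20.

20.4 mol

n(D) = 844 / 144.40 = 5.845 mol
n(L) = 2100 / 433.20 = 4.848 mol
n(X) via (i) = (1/1)×5.845 = 5.845 mol
n(X) via (ii) = (3/1)×4.848 = 14.54 mol
total n(X) = 5.845 + 14.54 = 20.39 mol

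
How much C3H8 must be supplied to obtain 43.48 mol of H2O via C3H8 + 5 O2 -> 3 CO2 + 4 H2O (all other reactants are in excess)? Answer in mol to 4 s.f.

10.87 mol

n(H2O) = 43.48 mol
n(C3H8) = (1/4) × 43.48 = 10.87 mol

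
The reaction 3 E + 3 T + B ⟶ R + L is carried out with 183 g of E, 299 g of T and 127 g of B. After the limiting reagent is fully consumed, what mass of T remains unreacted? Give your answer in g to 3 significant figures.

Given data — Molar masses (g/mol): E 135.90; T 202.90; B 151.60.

25.8 g

n(E) = 183.0 / 135.90 = 1.347 mol
n(T) = 299.0 / 202.90 = 1.474 mol
n(B) = 127.0 / 151.60 = 0.8377 mol
n/ν → E: 0.4490, T: 0.4913, B: 0.8377; E is limiting.
T consumed = (3/3) × 1.347 = 1.347 mol
T remaining = 1.474 − 1.347 = 0.1270 mol
mass = 0.1270 × 202.90 = 25.77 g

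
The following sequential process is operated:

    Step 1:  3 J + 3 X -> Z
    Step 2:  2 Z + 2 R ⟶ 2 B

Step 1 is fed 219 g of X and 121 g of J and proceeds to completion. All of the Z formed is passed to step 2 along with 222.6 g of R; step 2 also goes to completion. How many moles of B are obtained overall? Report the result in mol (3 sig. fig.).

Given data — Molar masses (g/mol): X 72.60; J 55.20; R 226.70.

0.731 mol

Step 1:
n(X) = 219.0 / 72.60 = 3.017 mol
n(J) = 121.0 / 55.20 = 2.192 mol
n/ν → X: 1.006, J: 0.7307; J is limiting.
n(Z) produced = (1/3) × 2.192 = 0.7307 mol
Step 2:
n(Z) available = 0.7307 mol
n(R) = 222.6 / 226.70 = 0.9819 mol
n/ν → Z: 0.3654, R: 0.4910; Z is limiting.
n(B) = (2/2) × 0.7307 = 0.7307 mol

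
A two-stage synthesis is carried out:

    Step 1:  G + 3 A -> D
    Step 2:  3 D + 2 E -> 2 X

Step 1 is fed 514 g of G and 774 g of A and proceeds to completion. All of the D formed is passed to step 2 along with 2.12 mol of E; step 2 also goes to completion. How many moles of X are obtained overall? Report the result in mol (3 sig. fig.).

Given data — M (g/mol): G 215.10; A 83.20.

1.59 mol

Step 1:
n(G) = 514.0 / 215.10 = 2.390 mol
n(A) = 774.0 / 83.20 = 9.303 mol
n/ν → G: 2.390, A: 3.101; G is limiting.
n(D) produced = (1/1) × 2.390 = 2.390 mol
Step 2:
n(D) available = 2.390 mol
n(E) = 2.120 mol
n/ν → D: 0.7967, E: 1.060; D is limiting.
n(X) = (2/3) × 2.390 = 1.593 mol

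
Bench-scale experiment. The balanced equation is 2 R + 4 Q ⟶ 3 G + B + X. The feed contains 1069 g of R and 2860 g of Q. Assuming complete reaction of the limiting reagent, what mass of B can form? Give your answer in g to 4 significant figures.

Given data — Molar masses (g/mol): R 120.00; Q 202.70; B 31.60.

n(R) = 1069 / 120.00 = 8.908 mol
n(Q) = 2860 / 202.70 = 14.11 mol
n/ν → R: 4.454, Q: 3.528; Q is limiting.
n(B) = (1/4) × 14.11 = 3.528 mol
mass = 3.528 × 31.60 = 111.5 g

111.5 g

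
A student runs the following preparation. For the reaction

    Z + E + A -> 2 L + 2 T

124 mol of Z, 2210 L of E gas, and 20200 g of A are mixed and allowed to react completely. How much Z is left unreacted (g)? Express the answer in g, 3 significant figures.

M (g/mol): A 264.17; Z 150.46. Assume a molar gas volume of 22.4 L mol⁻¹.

7150 g

n(Z) = 124.0 mol
n(E) = 2210 / 22.4 = 98.66 mol
n(A) = 20200 / 264.17 = 76.47 mol
n/ν for Z = 124.0/1 = 124.0
n/ν for E = 98.66/1 = 98.66
n/ν for A = 76.47/1 = 76.47
Smallest n/ν is A → limiting reagent.
Z consumed = (1/1) × 76.47 = 76.47 mol
Z remaining = 124.0 − 76.47 = 47.53 mol
mass = 47.53 × 150.46 = 7151 g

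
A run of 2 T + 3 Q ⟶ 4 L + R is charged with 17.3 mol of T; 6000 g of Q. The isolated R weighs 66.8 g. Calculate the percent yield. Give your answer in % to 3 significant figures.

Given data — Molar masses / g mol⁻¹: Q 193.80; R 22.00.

35.1 %

n(T) = 17.30 mol
n(Q) = 6000 / 193.80 = 30.96 mol
n/ν for T = 17.30/2 = 8.650
n/ν for Q = 30.96/3 = 10.32
Smallest n/ν is T → limiting reagent.
theoretical n(R) = (1/2) × 17.30 = 8.650 mol → 190.3 g
% yield = 66.8 / 190.3 × 100 = 35.10 %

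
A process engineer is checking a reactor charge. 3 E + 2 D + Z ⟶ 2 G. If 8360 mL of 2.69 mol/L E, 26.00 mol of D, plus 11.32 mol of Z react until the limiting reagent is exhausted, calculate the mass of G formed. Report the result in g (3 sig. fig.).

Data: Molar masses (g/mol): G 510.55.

n(E) = 2.69 × 8360/1000 = 22.49 mol
n(D) = 26.00 mol
n(Z) = 11.32 mol
n/ν → E: 7.497, D: 13.00, Z: 11.32; E is limiting.
n(G) = (2/3) × 22.49 = 14.99 mol
mass = 14.99 × 510.55 = 7653 g

7650 g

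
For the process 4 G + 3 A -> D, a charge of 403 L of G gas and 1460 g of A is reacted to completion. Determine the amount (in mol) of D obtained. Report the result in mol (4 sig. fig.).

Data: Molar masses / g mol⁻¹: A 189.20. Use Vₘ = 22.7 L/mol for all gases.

2.572 mol

n(G) = 403.0 / 22.7 = 17.75 mol
n(A) = 1460 / 189.20 = 7.717 mol
n/ν → G: 4.438, A: 2.572; A is limiting.
n(D) = (1/3) × 7.717 = 2.572 mol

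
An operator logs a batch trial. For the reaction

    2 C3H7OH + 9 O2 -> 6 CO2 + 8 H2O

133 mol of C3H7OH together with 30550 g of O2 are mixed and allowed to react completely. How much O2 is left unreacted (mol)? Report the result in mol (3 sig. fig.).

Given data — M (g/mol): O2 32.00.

n(C3H7OH) = 133.0 mol
n(O2) = 30550 / 32.00 = 954.7 mol
n/ν → C3H7OH: 66.50, O2: 106.1; C3H7OH is limiting.
O2 consumed = (9/2) × 133.0 = 598.5 mol
O2 remaining = 954.7 − 598.5 = 356.2 mol

356 mol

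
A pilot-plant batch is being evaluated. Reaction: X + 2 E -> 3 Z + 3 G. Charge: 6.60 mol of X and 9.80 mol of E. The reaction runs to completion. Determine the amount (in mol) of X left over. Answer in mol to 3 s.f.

n(X) = 6.600 mol
n(E) = 9.800 mol
n/ν → X: 6.600, E: 4.900; E is limiting.
X consumed = (1/2) × 9.800 = 4.900 mol
X remaining = 6.600 − 4.900 = 1.700 mol

1.70 mol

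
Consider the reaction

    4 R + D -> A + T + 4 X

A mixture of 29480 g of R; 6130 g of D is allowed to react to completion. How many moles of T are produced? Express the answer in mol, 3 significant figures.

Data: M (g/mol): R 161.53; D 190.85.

n(R) = 29480 / 161.53 = 182.5 mol
n(D) = 6130 / 190.85 = 32.12 mol
n/ν for R = 182.5/4 = 45.63
n/ν for D = 32.12/1 = 32.12
Smallest n/ν is D → limiting reagent.
n(T) = (1/1) × 32.12 = 32.12 mol

32.1 mol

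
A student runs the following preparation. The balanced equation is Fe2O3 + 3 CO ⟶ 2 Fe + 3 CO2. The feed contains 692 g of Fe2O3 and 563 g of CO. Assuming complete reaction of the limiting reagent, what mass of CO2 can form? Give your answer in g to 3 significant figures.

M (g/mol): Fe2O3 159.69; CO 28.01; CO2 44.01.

572 g

n(Fe2O3) = 692.0 / 159.69 = 4.333 mol
n(CO) = 563.0 / 28.01 = 20.10 mol
n/ν for Fe2O3 = 4.333/1 = 4.333
n/ν for CO = 20.10/3 = 6.700
Smallest n/ν is Fe2O3 → limiting reagent.
n(CO2) = (3/1) × 4.333 = 13.00 mol
mass = 13.00 × 44.01 = 572.1 g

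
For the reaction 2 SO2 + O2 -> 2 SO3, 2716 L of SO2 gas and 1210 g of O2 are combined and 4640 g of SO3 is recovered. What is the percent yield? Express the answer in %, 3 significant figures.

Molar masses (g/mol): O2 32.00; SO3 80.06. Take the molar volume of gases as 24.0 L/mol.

n(SO2) = 2716 / 24.0 = 113.2 mol
n(O2) = 1210 / 32.00 = 37.81 mol
n/ν for SO2 = 113.2/2 = 56.60
n/ν for O2 = 37.81/1 = 37.81
Smallest n/ν is O2 → limiting reagent.
theoretical n(SO3) = (2/1) × 37.81 = 75.62 mol → 6054 g
% yield = 4640 / 6054 × 100 = 76.64 %

76.6 %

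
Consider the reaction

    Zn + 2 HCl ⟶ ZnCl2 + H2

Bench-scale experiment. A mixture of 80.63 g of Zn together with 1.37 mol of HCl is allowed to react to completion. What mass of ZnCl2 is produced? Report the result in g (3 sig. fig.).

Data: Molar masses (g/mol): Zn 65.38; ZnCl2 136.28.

n(Zn) = 80.63 / 65.38 = 1.233 mol
n(HCl) = 1.370 mol
n/ν for Zn = 1.233/1 = 1.233
n/ν for HCl = 1.370/2 = 0.6850
Smallest n/ν is HCl → limiting reagent.
n(ZnCl2) = (1/2) × 1.370 = 0.6850 mol
mass = 0.6850 × 136.28 = 93.35 g

93.4 g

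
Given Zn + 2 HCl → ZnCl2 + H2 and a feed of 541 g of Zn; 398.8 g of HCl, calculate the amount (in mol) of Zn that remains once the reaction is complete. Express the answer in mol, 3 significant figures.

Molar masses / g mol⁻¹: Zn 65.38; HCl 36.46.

2.81 mol

n(Zn) = 541.0 / 65.38 = 8.275 mol
n(HCl) = 398.8 / 36.46 = 10.94 mol
n/ν → Zn: 8.275, HCl: 5.470; HCl is limiting.
Zn consumed = (1/2) × 10.94 = 5.470 mol
Zn remaining = 8.275 − 5.470 = 2.805 mol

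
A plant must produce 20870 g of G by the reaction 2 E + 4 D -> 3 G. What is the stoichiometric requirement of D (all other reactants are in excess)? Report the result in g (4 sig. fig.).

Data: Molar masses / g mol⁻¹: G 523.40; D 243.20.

n(G) = 20870 / 523.40 = 39.87 mol
n(D) = (4/3) × 39.87 = 53.16 mol
mass = 53.16 × 243.20 = 12930 g

12930 g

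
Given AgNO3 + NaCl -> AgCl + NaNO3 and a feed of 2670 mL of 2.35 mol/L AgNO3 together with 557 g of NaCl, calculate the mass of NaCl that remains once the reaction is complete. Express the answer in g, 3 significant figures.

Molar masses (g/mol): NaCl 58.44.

n(AgNO3) = 2.35 × 2670/1000 = 6.275 mol
n(NaCl) = 557.0 / 58.44 = 9.531 mol
n/ν for AgNO3 = 6.275/1 = 6.275
n/ν for NaCl = 9.531/1 = 9.531
Smallest n/ν is AgNO3 → limiting reagent.
NaCl consumed = (1/1) × 6.275 = 6.275 mol
NaCl remaining = 9.531 − 6.275 = 3.256 mol
mass = 3.256 × 58.44 = 190.3 g

190 g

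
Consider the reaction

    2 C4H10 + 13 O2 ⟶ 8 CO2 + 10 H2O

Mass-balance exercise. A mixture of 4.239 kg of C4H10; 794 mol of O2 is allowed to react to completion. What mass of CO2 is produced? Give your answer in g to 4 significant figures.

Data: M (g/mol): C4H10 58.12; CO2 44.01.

n(C4H10) = 4.239×1000 / 58.12 = 72.94 mol
n(O2) = 794.0 mol
n/ν for C4H10 = 72.94/2 = 36.47
n/ν for O2 = 794.0/13 = 61.08
Smallest n/ν is C4H10 → limiting reagent.
n(CO2) = (8/2) × 72.94 = 291.8 mol
mass = 291.8 × 44.01 = 12840 g

12840 g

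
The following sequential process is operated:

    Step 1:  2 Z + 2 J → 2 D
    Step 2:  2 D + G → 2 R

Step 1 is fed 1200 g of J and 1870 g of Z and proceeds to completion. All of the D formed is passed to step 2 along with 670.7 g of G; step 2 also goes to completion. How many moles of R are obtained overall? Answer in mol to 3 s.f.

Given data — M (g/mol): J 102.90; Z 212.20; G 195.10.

Step 1:
n(J) = 1200 / 102.90 = 11.66 mol
n(Z) = 1870 / 212.20 = 8.812 mol
n/ν for J = 11.66/2 = 5.830
n/ν for Z = 8.812/2 = 4.406
Smallest n/ν is Z → limiting reagent.
n(D) produced = (2/2) × 8.812 = 8.812 mol
Step 2:
n(D) available = 8.812 mol
n(G) = 670.7 / 195.10 = 3.438 mol
n/ν for D = 8.812/2 = 4.406
n/ν for G = 3.438/1 = 3.438
Smallest n/ν is G → limiting reagent.
n(R) = (2/1) × 3.438 = 6.876 mol

6.88 mol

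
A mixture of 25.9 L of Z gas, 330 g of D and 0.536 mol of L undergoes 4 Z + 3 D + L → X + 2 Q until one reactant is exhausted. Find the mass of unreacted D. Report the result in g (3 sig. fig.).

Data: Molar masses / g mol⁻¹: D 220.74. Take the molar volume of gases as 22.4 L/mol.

n(Z) = 25.90 / 22.4 = 1.156 mol
n(D) = 330.0 / 220.74 = 1.495 mol
n(L) = 0.5360 mol
n/ν for Z = 1.156/4 = 0.2890
n/ν for D = 1.495/3 = 0.4983
n/ν for L = 0.5360/1 = 0.5360
Smallest n/ν is Z → limiting reagent.
D consumed = (3/4) × 1.156 = 0.8670 mol
D remaining = 1.495 − 0.8670 = 0.6280 mol
mass = 0.6280 × 220.74 = 138.6 g

139 g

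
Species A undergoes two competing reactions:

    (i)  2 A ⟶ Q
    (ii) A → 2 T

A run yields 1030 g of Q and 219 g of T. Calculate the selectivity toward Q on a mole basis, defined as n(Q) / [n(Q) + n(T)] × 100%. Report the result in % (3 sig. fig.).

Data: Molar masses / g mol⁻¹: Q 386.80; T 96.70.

n(Q) = 1030 / 386.80 = 2.663 mol
n(T) = 219 / 96.70 = 2.265 mol
selectivity = 2.663/(2.663+2.265) × 100 = 54.04 %

54.0 %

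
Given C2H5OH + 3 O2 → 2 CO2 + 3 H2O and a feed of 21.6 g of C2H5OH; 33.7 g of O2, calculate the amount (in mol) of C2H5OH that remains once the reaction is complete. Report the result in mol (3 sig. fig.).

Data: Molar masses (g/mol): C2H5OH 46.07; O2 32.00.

n(C2H5OH) = 21.60 / 46.07 = 0.4689 mol
n(O2) = 33.70 / 32.00 = 1.053 mol
n/ν → C2H5OH: 0.4689, O2: 0.3510; O2 is limiting.
C2H5OH consumed = (1/3) × 1.053 = 0.3510 mol
C2H5OH remaining = 0.4689 − 0.3510 = 0.1179 mol

0.118 mol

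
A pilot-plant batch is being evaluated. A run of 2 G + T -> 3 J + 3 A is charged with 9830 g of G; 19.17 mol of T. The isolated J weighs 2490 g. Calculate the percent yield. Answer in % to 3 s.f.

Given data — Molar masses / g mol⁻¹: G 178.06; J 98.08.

44.1 %

n(G) = 9830 / 178.06 = 55.21 mol
n(T) = 19.17 mol
n/ν → G: 27.61, T: 19.17; T is limiting.
theoretical n(J) = (3/1) × 19.17 = 57.51 mol → 5641 g
% yield = 2490 / 5641 × 100 = 44.14 %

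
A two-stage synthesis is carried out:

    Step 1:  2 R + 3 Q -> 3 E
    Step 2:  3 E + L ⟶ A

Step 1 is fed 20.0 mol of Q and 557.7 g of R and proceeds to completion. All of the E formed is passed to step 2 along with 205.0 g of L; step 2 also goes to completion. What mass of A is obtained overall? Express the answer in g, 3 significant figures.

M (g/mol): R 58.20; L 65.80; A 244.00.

760 g

Step 1:
n(Q) = 20.00 mol
n(R) = 557.7 / 58.20 = 9.582 mol
n/ν for Q = 20.00/3 = 6.667
n/ν for R = 9.582/2 = 4.791
Smallest n/ν is R → limiting reagent.
n(E) produced = (3/2) × 9.582 = 14.37 mol
Step 2:
n(E) available = 14.37 mol
n(L) = 205.0 / 65.80 = 3.116 mol
n/ν for E = 14.37/3 = 4.790
n/ν for L = 3.116/1 = 3.116
Smallest n/ν is L → limiting reagent.
n(A) = (1/1) × 3.116 = 3.116 mol
mass = 3.116 × 244.00 = 760.3 g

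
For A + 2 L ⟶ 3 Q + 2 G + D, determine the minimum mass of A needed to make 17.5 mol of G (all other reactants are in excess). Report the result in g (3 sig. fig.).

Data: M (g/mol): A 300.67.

2630 g

n(G) = 17.50 mol
n(A) = (1/2) × 17.50 = 8.750 mol
mass = 8.750 × 300.67 = 2631 g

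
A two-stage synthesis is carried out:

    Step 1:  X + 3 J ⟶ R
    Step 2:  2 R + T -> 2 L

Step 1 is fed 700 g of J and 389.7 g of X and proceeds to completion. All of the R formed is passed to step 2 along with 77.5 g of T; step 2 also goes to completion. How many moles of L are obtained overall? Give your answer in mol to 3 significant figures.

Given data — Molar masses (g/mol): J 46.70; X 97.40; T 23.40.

4.00 mol

Step 1:
n(J) = 700.0 / 46.70 = 14.99 mol
n(X) = 389.7 / 97.40 = 4.001 mol
n/ν → J: 4.997, X: 4.001; X is limiting.
n(R) produced = (1/1) × 4.001 = 4.001 mol
Step 2:
n(R) available = 4.001 mol
n(T) = 77.50 / 23.40 = 3.312 mol
n/ν → R: 2.001, T: 3.312; R is limiting.
n(L) = (2/2) × 4.001 = 4.001 mol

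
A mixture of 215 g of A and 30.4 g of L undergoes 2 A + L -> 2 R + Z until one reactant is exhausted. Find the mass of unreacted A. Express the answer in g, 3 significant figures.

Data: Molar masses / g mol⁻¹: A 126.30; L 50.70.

n(A) = 215.0 / 126.30 = 1.702 mol
n(L) = 30.40 / 50.70 = 0.5996 mol
n/ν for A = 1.702/2 = 0.8510
n/ν for L = 0.5996/1 = 0.5996
Smallest n/ν is L → limiting reagent.
A consumed = (2/1) × 0.5996 = 1.199 mol
A remaining = 1.702 − 1.199 = 0.5030 mol
mass = 0.5030 × 126.30 = 63.53 g

63.5 g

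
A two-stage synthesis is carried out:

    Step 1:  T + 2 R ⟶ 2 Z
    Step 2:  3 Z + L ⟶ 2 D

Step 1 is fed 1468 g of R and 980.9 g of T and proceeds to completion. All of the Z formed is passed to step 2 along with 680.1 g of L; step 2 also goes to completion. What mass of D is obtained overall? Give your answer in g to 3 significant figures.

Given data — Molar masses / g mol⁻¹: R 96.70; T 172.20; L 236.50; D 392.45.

2260 g

Step 1:
n(R) = 1468 / 96.70 = 15.18 mol
n(T) = 980.9 / 172.20 = 5.696 mol
n/ν → R: 7.590, T: 5.696; T is limiting.
n(Z) produced = (2/1) × 5.696 = 11.39 mol
Step 2:
n(Z) available = 11.39 mol
n(L) = 680.1 / 236.50 = 2.876 mol
n/ν → Z: 3.797, L: 2.876; L is limiting.
n(D) = (2/1) × 2.876 = 5.752 mol
mass = 5.752 × 392.45 = 2257 g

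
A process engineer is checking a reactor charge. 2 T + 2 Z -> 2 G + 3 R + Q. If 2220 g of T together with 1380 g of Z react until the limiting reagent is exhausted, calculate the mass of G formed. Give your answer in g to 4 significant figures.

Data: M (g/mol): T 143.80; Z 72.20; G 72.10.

n(T) = 2220 / 143.80 = 15.44 mol
n(Z) = 1380 / 72.20 = 19.11 mol
n/ν for T = 15.44/2 = 7.720
n/ν for Z = 19.11/2 = 9.555
Smallest n/ν is T → limiting reagent.
n(G) = (2/2) × 15.44 = 15.44 mol
mass = 15.44 × 72.10 = 1113 g

1113 g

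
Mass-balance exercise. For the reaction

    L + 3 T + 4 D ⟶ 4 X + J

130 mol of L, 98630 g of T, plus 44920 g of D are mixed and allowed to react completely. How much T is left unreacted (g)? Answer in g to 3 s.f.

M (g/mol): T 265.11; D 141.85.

n(L) = 130.0 mol
n(T) = 98630 / 265.11 = 372.0 mol
n(D) = 44920 / 141.85 = 316.7 mol
n/ν for L = 130.0/1 = 130.0
n/ν for T = 372.0/3 = 124.0
n/ν for D = 316.7/4 = 79.18
Smallest n/ν is D → limiting reagent.
T consumed = (3/4) × 316.7 = 237.5 mol
T remaining = 372.0 − 237.5 = 134.5 mol
mass = 134.5 × 265.11 = 35660 g

35700 g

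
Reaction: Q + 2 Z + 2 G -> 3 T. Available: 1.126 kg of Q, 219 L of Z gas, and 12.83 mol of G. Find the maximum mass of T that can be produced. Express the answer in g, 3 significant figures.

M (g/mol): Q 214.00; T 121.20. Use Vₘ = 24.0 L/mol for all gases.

1660 g

n(Q) = 1.126×1000 / 214.00 = 5.262 mol
n(Z) = 219.0 / 24.0 = 9.125 mol
n(G) = 12.83 mol
n/ν for Q = 5.262/1 = 5.262
n/ν for Z = 9.125/2 = 4.563
n/ν for G = 12.83/2 = 6.415
Smallest n/ν is Z → limiting reagent.
n(T) = (3/2) × 9.125 = 13.69 mol
mass = 13.69 × 121.20 = 1659 g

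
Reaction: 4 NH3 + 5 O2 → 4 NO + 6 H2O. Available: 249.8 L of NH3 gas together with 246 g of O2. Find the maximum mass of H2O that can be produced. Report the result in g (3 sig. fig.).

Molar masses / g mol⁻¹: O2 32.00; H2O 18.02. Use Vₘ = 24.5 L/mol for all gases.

n(NH3) = 249.8 / 24.5 = 10.20 mol
n(O2) = 246.0 / 32.00 = 7.688 mol
n/ν for NH3 = 10.20/4 = 2.550
n/ν for O2 = 7.688/5 = 1.538
Smallest n/ν is O2 → limiting reagent.
n(H2O) = (6/5) × 7.688 = 9.226 mol
mass = 9.226 × 18.02 = 166.3 g

166 g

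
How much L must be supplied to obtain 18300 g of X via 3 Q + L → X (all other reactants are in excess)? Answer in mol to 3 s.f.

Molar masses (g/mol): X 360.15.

n(X) = 18300 / 360.15 = 50.81 mol
n(L) = (1/1) × 50.81 = 50.81 mol

50.8 mol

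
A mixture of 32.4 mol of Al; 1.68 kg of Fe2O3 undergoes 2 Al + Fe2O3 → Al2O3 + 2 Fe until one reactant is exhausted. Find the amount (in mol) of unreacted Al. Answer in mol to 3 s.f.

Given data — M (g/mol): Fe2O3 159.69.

11.4 mol

n(Al) = 32.40 mol
n(Fe2O3) = 1.680×1000 / 159.69 = 10.52 mol
n/ν → Al: 16.20, Fe2O3: 10.52; Fe2O3 is limiting.
Al consumed = (2/1) × 10.52 = 21.04 mol
Al remaining = 32.40 − 21.04 = 11.36 mol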